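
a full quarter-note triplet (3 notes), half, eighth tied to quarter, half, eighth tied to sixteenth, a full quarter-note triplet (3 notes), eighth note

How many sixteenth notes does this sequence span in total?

Each duration in sixteenth notes: a full quarter-note triplet (3 notes) (three triplet quarters span one half) = 8; half = 8; eighth tied to quarter (eighth + quarter) = 6; half = 8; eighth tied to sixteenth (eighth + sixteenth) = 3; a full quarter-note triplet (3 notes) (three triplet quarters span one half) = 8; eighth note = 2.
Total: 8 + 8 + 6 + 8 + 3 + 8 + 2 = 43 sixteenth notes.

43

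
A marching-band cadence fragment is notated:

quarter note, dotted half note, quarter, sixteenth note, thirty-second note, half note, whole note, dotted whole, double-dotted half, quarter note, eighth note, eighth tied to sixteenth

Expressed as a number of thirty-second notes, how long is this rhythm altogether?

Convert each value to thirty-second notes: quarter note = 8; dotted half note = 24; quarter = 8; sixteenth note = 2; thirty-second note = 1; half note = 16; whole note = 32; dotted whole = 48; double-dotted half = 28; quarter note = 8; eighth note = 4; eighth tied to sixteenth (eighth + sixteenth) = 6.
Altogether 8 + 24 + 8 + 2 + 1 + 16 + 32 + 48 + 28 + 8 + 4 + 6 = 185 thirty-second notes.

185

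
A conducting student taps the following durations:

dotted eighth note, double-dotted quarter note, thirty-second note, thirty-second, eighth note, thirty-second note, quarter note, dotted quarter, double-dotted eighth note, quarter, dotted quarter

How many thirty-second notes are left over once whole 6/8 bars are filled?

One bar of 6/8 = 24 thirty-second notes.
Express everything in thirty-second notes: dotted eighth note = 6; double-dotted quarter note = 14; thirty-second note = 1; thirty-second = 1; eighth note = 4; thirty-second note = 1; quarter note = 8; dotted quarter = 12; double-dotted eighth note = 7; quarter = 8; dotted quarter = 12.
Altogether 6 + 14 + 1 + 1 + 4 + 1 + 8 + 12 + 7 + 8 + 12 = 74.
74 ÷ 24 = 3 complete bars with 2 thirty-second notes remaining.

2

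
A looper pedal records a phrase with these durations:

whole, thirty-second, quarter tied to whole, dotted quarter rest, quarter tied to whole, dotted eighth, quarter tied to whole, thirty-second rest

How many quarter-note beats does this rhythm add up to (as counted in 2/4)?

21.5

One quarter-note beat = 8 thirty-second notes.
Each duration in thirty-second notes: whole = 32; thirty-second = 1; quarter tied to whole (quarter + whole) = 40; dotted quarter rest = 12; quarter tied to whole (quarter + whole) = 40; dotted eighth = 6; quarter tied to whole (quarter + whole) = 40; thirty-second rest = 1.
Adding: 32 + 1 + 40 + 12 + 40 + 6 + 40 + 1 = 172.
172 ÷ 8 = 21.5 beats.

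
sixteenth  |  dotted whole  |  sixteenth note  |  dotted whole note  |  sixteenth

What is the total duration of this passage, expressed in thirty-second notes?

Working in thirty-second notes: sixteenth = 2; dotted whole = 48; sixteenth note = 2; dotted whole note = 48; sixteenth = 2.
Sum: 2 + 48 + 2 + 48 + 2 = 102 thirty-second notes.

102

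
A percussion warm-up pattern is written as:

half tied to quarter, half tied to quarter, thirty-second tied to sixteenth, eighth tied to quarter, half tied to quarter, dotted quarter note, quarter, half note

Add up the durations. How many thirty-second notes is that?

123

Convert each value to thirty-second notes: half tied to quarter (half + quarter) = 24; half tied to quarter (half + quarter) = 24; thirty-second tied to sixteenth (thirty-second + sixteenth) = 3; eighth tied to quarter (eighth + quarter) = 12; half tied to quarter (half + quarter) = 24; dotted quarter note = 12; quarter = 8; half note = 16.
Altogether 24 + 24 + 3 + 12 + 24 + 12 + 8 + 16 = 123 thirty-second notes.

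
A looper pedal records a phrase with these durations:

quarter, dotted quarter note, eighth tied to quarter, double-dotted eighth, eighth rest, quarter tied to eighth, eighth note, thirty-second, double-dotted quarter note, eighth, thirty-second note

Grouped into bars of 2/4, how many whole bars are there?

4

One bar of 2/4 = 16 thirty-second notes.
Express everything in thirty-second notes: quarter = 8; dotted quarter note = 12; eighth tied to quarter (eighth + quarter) = 12; double-dotted eighth = 7; eighth rest = 4; quarter tied to eighth (quarter + eighth) = 12; eighth note = 4; thirty-second = 1; double-dotted quarter note = 14; eighth = 4; thirty-second note = 1.
Sum: 8 + 12 + 12 + 7 + 4 + 12 + 4 + 1 + 14 + 4 + 1 = 79.
79 ÷ 16 = 4 complete bars with 15 left over.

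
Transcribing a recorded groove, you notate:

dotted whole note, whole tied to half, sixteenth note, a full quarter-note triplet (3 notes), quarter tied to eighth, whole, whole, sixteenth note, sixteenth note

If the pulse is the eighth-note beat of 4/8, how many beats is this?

48.5

One eighth-note beat = 2 sixteenth notes.
Convert each value to sixteenth notes: dotted whole note = 24; whole tied to half (whole + half) = 24; sixteenth note = 1; a full quarter-note triplet (3 notes) (three triplet quarters span one half) = 8; quarter tied to eighth (quarter + eighth) = 6; whole = 16; whole = 16; sixteenth note = 1; sixteenth note = 1.
Sum: 24 + 24 + 1 + 8 + 6 + 16 + 16 + 1 + 1 = 97.
97 ÷ 2 = 48.5 beats.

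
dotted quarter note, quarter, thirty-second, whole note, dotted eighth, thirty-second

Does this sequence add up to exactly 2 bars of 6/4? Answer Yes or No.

One bar of 6/4 = 48 thirty-second notes, so 2 bars = 96.
Working in thirty-second notes: dotted quarter note = 12; quarter = 8; thirty-second = 1; whole note = 32; dotted eighth = 6; thirty-second = 1.
Adding: 12 + 8 + 1 + 32 + 6 + 1 = 60.
60 falls short of 96, so the answer is No.

No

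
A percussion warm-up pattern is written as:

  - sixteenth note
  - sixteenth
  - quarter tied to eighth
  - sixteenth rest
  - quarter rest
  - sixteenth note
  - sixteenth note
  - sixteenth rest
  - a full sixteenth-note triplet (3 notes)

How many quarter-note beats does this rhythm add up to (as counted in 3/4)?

4.5

One quarter-note beat = 4 sixteenth notes.
Working in sixteenth notes: sixteenth note = 1; sixteenth = 1; quarter tied to eighth (quarter + eighth) = 6; sixteenth rest = 1; quarter rest = 4; sixteenth note = 1; sixteenth note = 1; sixteenth rest = 1; a full sixteenth-note triplet (3 notes) (three triplet sixteenths span one eighth) = 2.
Total: 1 + 1 + 6 + 1 + 4 + 1 + 1 + 1 + 2 = 18.
18 ÷ 4 = 4.5 beats.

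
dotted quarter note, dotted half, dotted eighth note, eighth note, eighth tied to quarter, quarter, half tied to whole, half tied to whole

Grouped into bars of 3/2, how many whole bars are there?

3

One bar of 3/2 = 24 sixteenth notes.
Each duration in sixteenth notes: dotted quarter note = 6; dotted half = 12; dotted eighth note = 3; eighth note = 2; eighth tied to quarter (eighth + quarter) = 6; quarter = 4; half tied to whole (half + whole) = 24; half tied to whole (half + whole) = 24.
Adding: 6 + 12 + 3 + 2 + 6 + 4 + 24 + 24 = 81.
81 ÷ 24 = 3 complete bars with 9 left over.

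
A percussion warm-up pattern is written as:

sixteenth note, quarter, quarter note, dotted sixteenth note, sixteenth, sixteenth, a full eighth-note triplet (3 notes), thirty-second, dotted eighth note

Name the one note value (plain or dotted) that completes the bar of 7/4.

The bar of 7/4 = 56 thirty-second notes.
In thirty-second notes: sixteenth note = 2; quarter = 8; quarter note = 8; dotted sixteenth note = 3; sixteenth = 2; sixteenth = 2; a full eighth-note triplet (3 notes) (three triplet eighths span one quarter) = 8; thirty-second = 1; dotted eighth note = 6.
Altogether 2 + 8 + 8 + 3 + 2 + 2 + 8 + 1 + 6 = 40.
Remaining: 56 − 40 = 16 thirty-second notes, which is a half note.

half note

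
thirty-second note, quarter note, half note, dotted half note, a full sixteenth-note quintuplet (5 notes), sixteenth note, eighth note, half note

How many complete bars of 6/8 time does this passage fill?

3

One bar of 6/8 = 24 thirty-second notes.
Express everything in thirty-second notes: thirty-second note = 1; quarter note = 8; half note = 16; dotted half note = 24; a full sixteenth-note quintuplet (5 notes) (five quintuplet sixteenths span one quarter) = 8; sixteenth note = 2; eighth note = 4; half note = 16.
Total: 1 + 8 + 16 + 24 + 8 + 2 + 4 + 16 = 79.
79 ÷ 24 = 3 complete bars with 7 left over.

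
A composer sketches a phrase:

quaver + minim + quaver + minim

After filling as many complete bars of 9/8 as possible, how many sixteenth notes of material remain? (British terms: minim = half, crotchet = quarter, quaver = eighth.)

2

One bar of 9/8 = 9 eighth notes.
Each duration in eighth notes: quaver = 1; minim = 4; quaver = 1; minim = 4.
Adding: 1 + 4 + 1 + 4 = 10.
10 ÷ 9 = 1 complete bar with 1 eighth note remaining = 2 sixteenth notes.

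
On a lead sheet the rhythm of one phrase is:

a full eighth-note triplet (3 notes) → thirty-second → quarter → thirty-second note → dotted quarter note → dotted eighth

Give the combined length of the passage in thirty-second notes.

36

Convert each value to thirty-second notes: a full eighth-note triplet (3 notes) (three triplet eighths span one quarter) = 8; thirty-second = 1; quarter = 8; thirty-second note = 1; dotted quarter note = 12; dotted eighth = 6.
Total: 8 + 1 + 8 + 1 + 12 + 6 = 36 thirty-second notes.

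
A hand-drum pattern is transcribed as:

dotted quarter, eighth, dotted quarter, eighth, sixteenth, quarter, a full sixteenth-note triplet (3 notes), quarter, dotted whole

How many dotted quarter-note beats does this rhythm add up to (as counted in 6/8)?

One dotted quarter-note beat = 6 sixteenth notes.
In sixteenth notes: dotted quarter = 6; eighth = 2; dotted quarter = 6; eighth = 2; sixteenth = 1; quarter = 4; a full sixteenth-note triplet (3 notes) (three triplet sixteenths span one eighth) = 2; quarter = 4; dotted whole = 24.
Sum: 6 + 2 + 6 + 2 + 1 + 4 + 2 + 4 + 24 = 51.
51 ÷ 6 = 8.5 beats.

8.5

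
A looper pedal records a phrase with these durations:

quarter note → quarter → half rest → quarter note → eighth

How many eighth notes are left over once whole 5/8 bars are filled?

One bar of 5/8 = 5 eighth notes.
In eighth notes: quarter note = 2; quarter = 2; half rest = 4; quarter note = 2; eighth = 1.
Altogether 2 + 2 + 4 + 2 + 1 = 11.
11 ÷ 5 = 2 complete bars with 1 eighth note remaining.

1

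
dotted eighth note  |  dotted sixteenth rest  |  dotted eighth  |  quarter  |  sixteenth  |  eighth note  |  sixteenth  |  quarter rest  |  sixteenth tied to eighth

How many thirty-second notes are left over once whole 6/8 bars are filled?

21

One bar of 6/8 = 24 thirty-second notes.
In thirty-second notes: dotted eighth note = 6; dotted sixteenth rest = 3; dotted eighth = 6; quarter = 8; sixteenth = 2; eighth note = 4; sixteenth = 2; quarter rest = 8; sixteenth tied to eighth (sixteenth + eighth) = 6.
Sum: 6 + 3 + 6 + 8 + 2 + 4 + 2 + 8 + 6 = 45.
45 ÷ 24 = 1 complete bar with 21 thirty-second notes remaining.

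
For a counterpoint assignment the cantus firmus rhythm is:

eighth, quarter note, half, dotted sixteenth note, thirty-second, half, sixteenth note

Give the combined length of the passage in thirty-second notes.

50

Each duration in thirty-second notes: eighth = 4; quarter note = 8; half = 16; dotted sixteenth note = 3; thirty-second = 1; half = 16; sixteenth note = 2.
Total: 4 + 8 + 16 + 3 + 1 + 16 + 2 = 50 thirty-second notes.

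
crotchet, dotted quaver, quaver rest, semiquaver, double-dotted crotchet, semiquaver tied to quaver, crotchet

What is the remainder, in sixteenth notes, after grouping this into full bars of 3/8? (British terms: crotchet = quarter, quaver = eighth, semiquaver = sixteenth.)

One bar of 3/8 = 6 sixteenth notes.
In sixteenth notes: crotchet = 4; dotted quaver = 3; quaver rest = 2; semiquaver = 1; double-dotted crotchet = 7; semiquaver tied to quaver (semiquaver + quaver) = 3; crotchet = 4.
Total: 4 + 3 + 2 + 1 + 7 + 3 + 4 = 24.
24 ÷ 6 = 4 complete bars with 0 sixteenth notes remaining.

0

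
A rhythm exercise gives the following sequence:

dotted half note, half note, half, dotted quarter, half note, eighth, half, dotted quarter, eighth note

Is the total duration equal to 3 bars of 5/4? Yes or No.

Yes

One bar of 5/4 = 10 eighth notes, so 3 bars = 30.
Working in eighth notes: dotted half note = 6; half note = 4; half = 4; dotted quarter = 3; half note = 4; eighth = 1; half = 4; dotted quarter = 3; eighth note = 1.
Sum: 6 + 4 + 4 + 3 + 4 + 1 + 4 + 3 + 1 = 30.
30 equals 30, so the answer is Yes.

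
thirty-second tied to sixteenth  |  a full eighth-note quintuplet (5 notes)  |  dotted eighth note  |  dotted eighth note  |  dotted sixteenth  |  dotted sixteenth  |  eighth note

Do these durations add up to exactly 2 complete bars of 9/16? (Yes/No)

One bar of 9/16 = 18 thirty-second notes, so 2 bars = 36.
Convert each value to thirty-second notes: thirty-second tied to sixteenth (thirty-second + sixteenth) = 3; a full eighth-note quintuplet (5 notes) (five quintuplet eighths span one half) = 16; dotted eighth note = 6; dotted eighth note = 6; dotted sixteenth = 3; dotted sixteenth = 3; eighth note = 4.
Adding: 3 + 16 + 6 + 6 + 3 + 3 + 4 = 41.
41 exceeds 36, so the answer is No.

No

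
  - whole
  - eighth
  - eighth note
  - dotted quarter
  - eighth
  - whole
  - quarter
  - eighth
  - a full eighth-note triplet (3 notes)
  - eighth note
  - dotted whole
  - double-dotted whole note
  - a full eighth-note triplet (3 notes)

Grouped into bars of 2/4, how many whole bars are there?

14

One bar of 2/4 = 4 eighth notes.
Convert each value to eighth notes: whole = 8; eighth = 1; eighth note = 1; dotted quarter = 3; eighth = 1; whole = 8; quarter = 2; eighth = 1; a full eighth-note triplet (3 notes) (three triplet eighths span one quarter) = 2; eighth note = 1; dotted whole = 12; double-dotted whole note = 14; a full eighth-note triplet (3 notes) (three triplet eighths span one quarter) = 2.
Adding: 8 + 1 + 1 + 3 + 1 + 8 + 2 + 1 + 2 + 1 + 12 + 14 + 2 = 56.
56 ÷ 4 = 14 complete bars with 0 left over.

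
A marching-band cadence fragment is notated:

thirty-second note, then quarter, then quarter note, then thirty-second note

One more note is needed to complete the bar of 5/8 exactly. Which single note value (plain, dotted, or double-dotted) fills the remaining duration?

The bar of 5/8 = 20 thirty-second notes.
Express everything in thirty-second notes: thirty-second note = 1; quarter = 8; quarter note = 8; thirty-second note = 1.
Sum: 1 + 8 + 8 + 1 = 18.
Remaining: 20 − 18 = 2 thirty-second notes, which is a sixteenth note.

sixteenth note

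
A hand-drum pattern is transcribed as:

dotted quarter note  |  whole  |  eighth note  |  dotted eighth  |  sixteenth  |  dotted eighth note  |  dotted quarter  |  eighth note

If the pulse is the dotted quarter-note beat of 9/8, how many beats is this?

6.5

One dotted quarter-note beat = 6 sixteenth notes.
Convert each value to sixteenth notes: dotted quarter note = 6; whole = 16; eighth note = 2; dotted eighth = 3; sixteenth = 1; dotted eighth note = 3; dotted quarter = 6; eighth note = 2.
Altogether 6 + 16 + 2 + 3 + 1 + 3 + 6 + 2 = 39.
39 ÷ 6 = 6.5 beats.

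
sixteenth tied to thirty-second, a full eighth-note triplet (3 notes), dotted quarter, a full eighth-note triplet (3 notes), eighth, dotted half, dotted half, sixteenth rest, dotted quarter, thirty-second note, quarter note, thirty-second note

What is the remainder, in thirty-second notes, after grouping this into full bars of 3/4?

11

One bar of 3/4 = 24 thirty-second notes.
Working in thirty-second notes: sixteenth tied to thirty-second (sixteenth + thirty-second) = 3; a full eighth-note triplet (3 notes) (three triplet eighths span one quarter) = 8; dotted quarter = 12; a full eighth-note triplet (3 notes) (three triplet eighths span one quarter) = 8; eighth = 4; dotted half = 24; dotted half = 24; sixteenth rest = 2; dotted quarter = 12; thirty-second note = 1; quarter note = 8; thirty-second note = 1.
Altogether 3 + 8 + 12 + 8 + 4 + 24 + 24 + 2 + 12 + 1 + 8 + 1 = 107.
107 ÷ 24 = 4 complete bars with 11 thirty-second notes remaining.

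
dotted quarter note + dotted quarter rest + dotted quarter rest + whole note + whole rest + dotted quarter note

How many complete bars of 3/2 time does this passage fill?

One bar of 3/2 = 12 eighth notes.
Express everything in eighth notes: dotted quarter note = 3; dotted quarter rest = 3; dotted quarter rest = 3; whole note = 8; whole rest = 8; dotted quarter note = 3.
Total: 3 + 3 + 3 + 8 + 8 + 3 = 28.
28 ÷ 12 = 2 complete bars with 4 left over.

2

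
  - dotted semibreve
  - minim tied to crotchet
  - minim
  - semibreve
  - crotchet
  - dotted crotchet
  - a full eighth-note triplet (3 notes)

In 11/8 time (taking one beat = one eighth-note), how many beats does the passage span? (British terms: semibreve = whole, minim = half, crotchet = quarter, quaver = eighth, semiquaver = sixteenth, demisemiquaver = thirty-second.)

One eighth-note beat = 2 sixteenth notes.
Working in sixteenth notes: dotted semibreve = 24; minim tied to crotchet (minim + crotchet) = 12; minim = 8; semibreve = 16; crotchet = 4; dotted crotchet = 6; a full eighth-note triplet (3 notes) (three triplet eighths span one quarter) = 4.
Altogether 24 + 12 + 8 + 16 + 4 + 6 + 4 = 74.
74 ÷ 2 = 37 beats.

37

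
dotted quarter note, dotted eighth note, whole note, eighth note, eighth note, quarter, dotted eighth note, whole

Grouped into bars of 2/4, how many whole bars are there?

One bar of 2/4 = 8 sixteenth notes.
Each duration in sixteenth notes: dotted quarter note = 6; dotted eighth note = 3; whole note = 16; eighth note = 2; eighth note = 2; quarter = 4; dotted eighth note = 3; whole = 16.
Total: 6 + 3 + 16 + 2 + 2 + 4 + 3 + 16 = 52.
52 ÷ 8 = 6 complete bars with 4 left over.

6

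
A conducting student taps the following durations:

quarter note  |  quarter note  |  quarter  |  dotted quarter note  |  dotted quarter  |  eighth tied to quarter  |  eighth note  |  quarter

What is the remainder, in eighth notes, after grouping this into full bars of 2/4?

2

One bar of 2/4 = 4 eighth notes.
Each duration in eighth notes: quarter note = 2; quarter note = 2; quarter = 2; dotted quarter note = 3; dotted quarter = 3; eighth tied to quarter (eighth + quarter) = 3; eighth note = 1; quarter = 2.
Altogether 2 + 2 + 2 + 3 + 3 + 3 + 1 + 2 = 18.
18 ÷ 4 = 4 complete bars with 2 eighth notes remaining.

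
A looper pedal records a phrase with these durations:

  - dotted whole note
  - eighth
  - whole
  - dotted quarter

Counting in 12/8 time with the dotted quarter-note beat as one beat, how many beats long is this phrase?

8

One dotted quarter-note beat = 3 eighth notes.
Each duration in eighth notes: dotted whole note = 12; eighth = 1; whole = 8; dotted quarter = 3.
Adding: 12 + 1 + 8 + 3 = 24.
24 ÷ 3 = 8 beats.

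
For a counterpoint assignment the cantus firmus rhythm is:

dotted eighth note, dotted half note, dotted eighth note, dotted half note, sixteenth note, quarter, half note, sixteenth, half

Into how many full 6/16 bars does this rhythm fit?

One bar of 6/16 = 6 sixteenth notes.
Each duration in sixteenth notes: dotted eighth note = 3; dotted half note = 12; dotted eighth note = 3; dotted half note = 12; sixteenth note = 1; quarter = 4; half note = 8; sixteenth = 1; half = 8.
Altogether 3 + 12 + 3 + 12 + 1 + 4 + 8 + 1 + 8 = 52.
52 ÷ 6 = 8 complete bars with 4 left over.

8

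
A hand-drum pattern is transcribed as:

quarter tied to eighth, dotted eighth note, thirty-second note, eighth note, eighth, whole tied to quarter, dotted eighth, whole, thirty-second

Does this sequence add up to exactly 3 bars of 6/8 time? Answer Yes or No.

No

One bar of 6/8 = 24 thirty-second notes, so 3 bars = 72.
Convert each value to thirty-second notes: quarter tied to eighth (quarter + eighth) = 12; dotted eighth note = 6; thirty-second note = 1; eighth note = 4; eighth = 4; whole tied to quarter (whole + quarter) = 40; dotted eighth = 6; whole = 32; thirty-second = 1.
Sum: 12 + 6 + 1 + 4 + 4 + 40 + 6 + 32 + 1 = 106.
106 exceeds 72, so the answer is No.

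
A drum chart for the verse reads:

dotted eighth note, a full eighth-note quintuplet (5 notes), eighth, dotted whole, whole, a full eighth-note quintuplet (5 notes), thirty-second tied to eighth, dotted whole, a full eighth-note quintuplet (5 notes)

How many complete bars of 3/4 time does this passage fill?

One bar of 3/4 = 24 thirty-second notes.
In thirty-second notes: dotted eighth note = 6; a full eighth-note quintuplet (5 notes) (five quintuplet eighths span one half) = 16; eighth = 4; dotted whole = 48; whole = 32; a full eighth-note quintuplet (5 notes) (five quintuplet eighths span one half) = 16; thirty-second tied to eighth (thirty-second + eighth) = 5; dotted whole = 48; a full eighth-note quintuplet (5 notes) (five quintuplet eighths span one half) = 16.
Total: 6 + 16 + 4 + 48 + 32 + 16 + 5 + 48 + 16 = 191.
191 ÷ 24 = 7 complete bars with 23 left over.

7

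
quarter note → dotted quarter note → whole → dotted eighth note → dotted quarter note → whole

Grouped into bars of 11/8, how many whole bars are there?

2

One bar of 11/8 = 22 sixteenth notes.
In sixteenth notes: quarter note = 4; dotted quarter note = 6; whole = 16; dotted eighth note = 3; dotted quarter note = 6; whole = 16.
Total: 4 + 6 + 16 + 3 + 6 + 16 = 51.
51 ÷ 22 = 2 complete bars with 7 left over.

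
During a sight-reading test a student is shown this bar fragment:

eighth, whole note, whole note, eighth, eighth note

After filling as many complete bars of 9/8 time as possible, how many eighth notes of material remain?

One bar of 9/8 = 9 eighth notes.
Express everything in eighth notes: eighth = 1; whole note = 8; whole note = 8; eighth = 1; eighth note = 1.
Adding: 1 + 8 + 8 + 1 + 1 = 19.
19 ÷ 9 = 2 complete bars with 1 eighth note remaining.

1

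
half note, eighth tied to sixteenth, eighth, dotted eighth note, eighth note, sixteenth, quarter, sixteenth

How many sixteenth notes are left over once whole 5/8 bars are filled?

One bar of 5/8 = 10 sixteenth notes.
Working in sixteenth notes: half note = 8; eighth tied to sixteenth (eighth + sixteenth) = 3; eighth = 2; dotted eighth note = 3; eighth note = 2; sixteenth = 1; quarter = 4; sixteenth = 1.
Total: 8 + 3 + 2 + 3 + 2 + 1 + 4 + 1 = 24.
24 ÷ 10 = 2 complete bars with 4 sixteenth notes remaining.

4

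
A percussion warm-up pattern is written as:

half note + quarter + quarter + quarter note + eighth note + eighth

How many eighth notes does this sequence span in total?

Express everything in eighth notes: half note = 4; quarter = 2; quarter = 2; quarter note = 2; eighth note = 1; eighth = 1.
Adding: 4 + 2 + 2 + 2 + 1 + 1 = 12 eighth notes.

12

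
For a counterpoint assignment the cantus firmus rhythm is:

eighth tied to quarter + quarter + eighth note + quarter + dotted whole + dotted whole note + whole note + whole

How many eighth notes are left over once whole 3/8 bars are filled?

0

One bar of 3/8 = 3 eighth notes.
Convert each value to eighth notes: eighth tied to quarter (eighth + quarter) = 3; quarter = 2; eighth note = 1; quarter = 2; dotted whole = 12; dotted whole note = 12; whole note = 8; whole = 8.
Adding: 3 + 2 + 1 + 2 + 12 + 12 + 8 + 8 = 48.
48 ÷ 3 = 16 complete bars with 0 eighth notes remaining.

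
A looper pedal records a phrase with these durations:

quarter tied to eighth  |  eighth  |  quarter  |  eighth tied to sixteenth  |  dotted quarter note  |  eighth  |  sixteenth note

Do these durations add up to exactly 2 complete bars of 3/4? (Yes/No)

One bar of 3/4 = 12 sixteenth notes, so 2 bars = 24.
Express everything in sixteenth notes: quarter tied to eighth (quarter + eighth) = 6; eighth = 2; quarter = 4; eighth tied to sixteenth (eighth + sixteenth) = 3; dotted quarter note = 6; eighth = 2; sixteenth note = 1.
Adding: 6 + 2 + 4 + 3 + 6 + 2 + 1 = 24.
24 equals 24, so the answer is Yes.

Yes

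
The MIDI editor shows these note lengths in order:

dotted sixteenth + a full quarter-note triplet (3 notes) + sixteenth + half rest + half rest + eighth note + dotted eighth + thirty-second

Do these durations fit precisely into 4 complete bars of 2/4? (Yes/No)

Yes

One bar of 2/4 = 16 thirty-second notes, so 4 bars = 64.
Express everything in thirty-second notes: dotted sixteenth = 3; a full quarter-note triplet (3 notes) (three triplet quarters span one half) = 16; sixteenth = 2; half rest = 16; half rest = 16; eighth note = 4; dotted eighth = 6; thirty-second = 1.
Total: 3 + 16 + 2 + 16 + 16 + 4 + 6 + 1 = 64.
64 equals 64, so the answer is Yes.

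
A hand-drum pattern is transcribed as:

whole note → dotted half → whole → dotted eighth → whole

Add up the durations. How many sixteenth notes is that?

63

In sixteenth notes: whole note = 16; dotted half = 12; whole = 16; dotted eighth = 3; whole = 16.
Altogether 16 + 12 + 16 + 3 + 16 = 63 sixteenth notes.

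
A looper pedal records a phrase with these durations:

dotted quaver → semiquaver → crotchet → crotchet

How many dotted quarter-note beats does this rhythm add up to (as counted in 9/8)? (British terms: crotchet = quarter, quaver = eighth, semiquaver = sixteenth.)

One dotted quarter-note beat = 6 sixteenth notes.
Express everything in sixteenth notes: dotted quaver = 3; semiquaver = 1; crotchet = 4; crotchet = 4.
Sum: 3 + 1 + 4 + 4 = 12.
12 ÷ 6 = 2 beats.

2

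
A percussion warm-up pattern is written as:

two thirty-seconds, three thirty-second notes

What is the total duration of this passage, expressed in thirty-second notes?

5

Express everything in thirty-second notes: thirty-second = 1; thirty-second = 1; thirty-second note = 1; thirty-second note = 1; thirty-second note = 1.
Adding: 1 + 1 + 1 + 1 + 1 = 5 thirty-second notes.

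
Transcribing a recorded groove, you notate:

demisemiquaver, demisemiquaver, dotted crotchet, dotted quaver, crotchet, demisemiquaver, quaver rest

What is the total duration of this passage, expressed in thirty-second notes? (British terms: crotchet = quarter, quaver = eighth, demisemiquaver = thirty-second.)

33

Each duration in thirty-second notes: demisemiquaver = 1; demisemiquaver = 1; dotted crotchet = 12; dotted quaver = 6; crotchet = 8; demisemiquaver = 1; quaver rest = 4.
Altogether 1 + 1 + 12 + 6 + 8 + 1 + 4 = 33 thirty-second notes.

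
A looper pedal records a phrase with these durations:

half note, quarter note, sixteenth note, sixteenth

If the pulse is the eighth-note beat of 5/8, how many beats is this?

One eighth-note beat = 2 sixteenth notes.
Working in sixteenth notes: half note = 8; quarter note = 4; sixteenth note = 1; sixteenth = 1.
Adding: 8 + 4 + 1 + 1 = 14.
14 ÷ 2 = 7 beats.

7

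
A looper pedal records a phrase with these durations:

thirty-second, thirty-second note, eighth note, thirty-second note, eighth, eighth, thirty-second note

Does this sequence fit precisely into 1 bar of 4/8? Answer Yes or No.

One bar of 4/8 = 16 thirty-second notes.
Each duration in thirty-second notes: thirty-second = 1; thirty-second note = 1; eighth note = 4; thirty-second note = 1; eighth = 4; eighth = 4; thirty-second note = 1.
Sum: 1 + 1 + 4 + 1 + 4 + 4 + 1 = 16.
16 equals 16, so the answer is Yes.

Yes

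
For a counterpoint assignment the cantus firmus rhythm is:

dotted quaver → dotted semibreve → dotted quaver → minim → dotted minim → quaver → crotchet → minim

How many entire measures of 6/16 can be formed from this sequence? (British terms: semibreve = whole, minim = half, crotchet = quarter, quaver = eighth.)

10

One bar of 6/16 = 6 sixteenth notes.
Working in sixteenth notes: dotted quaver = 3; dotted semibreve = 24; dotted quaver = 3; minim = 8; dotted minim = 12; quaver = 2; crotchet = 4; minim = 8.
Adding: 3 + 24 + 3 + 8 + 12 + 2 + 4 + 8 = 64.
64 ÷ 6 = 10 complete bars with 4 left over.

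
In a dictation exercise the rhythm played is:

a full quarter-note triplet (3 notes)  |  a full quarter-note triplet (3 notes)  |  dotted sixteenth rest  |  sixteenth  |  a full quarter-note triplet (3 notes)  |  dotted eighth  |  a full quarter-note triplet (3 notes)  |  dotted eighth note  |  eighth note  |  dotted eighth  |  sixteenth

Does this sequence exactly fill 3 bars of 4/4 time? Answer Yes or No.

One bar of 4/4 = 32 thirty-second notes, so 3 bars = 96.
Each duration in thirty-second notes: a full quarter-note triplet (3 notes) (three triplet quarters span one half) = 16; a full quarter-note triplet (3 notes) (three triplet quarters span one half) = 16; dotted sixteenth rest = 3; sixteenth = 2; a full quarter-note triplet (3 notes) (three triplet quarters span one half) = 16; dotted eighth = 6; a full quarter-note triplet (3 notes) (three triplet quarters span one half) = 16; dotted eighth note = 6; eighth note = 4; dotted eighth = 6; sixteenth = 2.
Total: 16 + 16 + 3 + 2 + 16 + 6 + 16 + 6 + 4 + 6 + 2 = 93.
93 falls short of 96, so the answer is No.

No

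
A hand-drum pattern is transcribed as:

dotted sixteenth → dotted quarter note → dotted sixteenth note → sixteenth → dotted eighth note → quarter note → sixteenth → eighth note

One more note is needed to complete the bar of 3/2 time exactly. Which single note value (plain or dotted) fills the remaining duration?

quarter note

The bar of 3/2 = 48 thirty-second notes.
Each duration in thirty-second notes: dotted sixteenth = 3; dotted quarter note = 12; dotted sixteenth note = 3; sixteenth = 2; dotted eighth note = 6; quarter note = 8; sixteenth = 2; eighth note = 4.
Total: 3 + 12 + 3 + 2 + 6 + 8 + 2 + 4 = 40.
Remaining: 48 − 40 = 8 thirty-second notes, which is a quarter note.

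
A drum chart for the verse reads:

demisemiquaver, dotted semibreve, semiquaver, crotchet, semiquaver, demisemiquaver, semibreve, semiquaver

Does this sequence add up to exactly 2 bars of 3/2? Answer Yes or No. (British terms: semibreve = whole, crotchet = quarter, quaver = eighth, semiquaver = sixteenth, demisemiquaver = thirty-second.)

Yes

One bar of 3/2 = 48 thirty-second notes, so 2 bars = 96.
In thirty-second notes: demisemiquaver = 1; dotted semibreve = 48; semiquaver = 2; crotchet = 8; semiquaver = 2; demisemiquaver = 1; semibreve = 32; semiquaver = 2.
Adding: 1 + 48 + 2 + 8 + 2 + 1 + 32 + 2 = 96.
96 equals 96, so the answer is Yes.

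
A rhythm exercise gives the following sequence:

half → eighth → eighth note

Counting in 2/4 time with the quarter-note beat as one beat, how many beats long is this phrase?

One quarter-note beat = 2 eighth notes.
Express everything in eighth notes: half = 4; eighth = 1; eighth note = 1.
Adding: 4 + 1 + 1 = 6.
6 ÷ 2 = 3 beats.

3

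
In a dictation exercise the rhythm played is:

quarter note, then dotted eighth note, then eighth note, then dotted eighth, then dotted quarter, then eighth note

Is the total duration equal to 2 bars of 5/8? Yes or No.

One bar of 5/8 = 10 sixteenth notes, so 2 bars = 20.
Convert each value to sixteenth notes: quarter note = 4; dotted eighth note = 3; eighth note = 2; dotted eighth = 3; dotted quarter = 6; eighth note = 2.
Total: 4 + 3 + 2 + 3 + 6 + 2 = 20.
20 equals 20, so the answer is Yes.

Yes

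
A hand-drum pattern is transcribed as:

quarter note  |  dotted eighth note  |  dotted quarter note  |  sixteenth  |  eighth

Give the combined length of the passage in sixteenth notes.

Express everything in sixteenth notes: quarter note = 4; dotted eighth note = 3; dotted quarter note = 6; sixteenth = 1; eighth = 2.
Total: 4 + 3 + 6 + 1 + 2 = 16 sixteenth notes.

16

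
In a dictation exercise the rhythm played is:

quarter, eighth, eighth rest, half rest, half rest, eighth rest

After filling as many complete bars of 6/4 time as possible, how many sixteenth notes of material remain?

One bar of 6/4 = 12 eighth notes.
Each duration in eighth notes: quarter = 2; eighth = 1; eighth rest = 1; half rest = 4; half rest = 4; eighth rest = 1.
Total: 2 + 1 + 1 + 4 + 4 + 1 = 13.
13 ÷ 12 = 1 complete bar with 1 eighth note remaining = 2 sixteenth notes.

2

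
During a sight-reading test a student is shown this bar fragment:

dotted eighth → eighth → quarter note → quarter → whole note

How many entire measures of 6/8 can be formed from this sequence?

One bar of 6/8 = 12 sixteenth notes.
Convert each value to sixteenth notes: dotted eighth = 3; eighth = 2; quarter note = 4; quarter = 4; whole note = 16.
Total: 3 + 2 + 4 + 4 + 16 = 29.
29 ÷ 12 = 2 complete bars with 5 left over.

2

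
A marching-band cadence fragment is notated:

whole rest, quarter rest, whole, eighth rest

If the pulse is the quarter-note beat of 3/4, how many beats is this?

One quarter-note beat = 2 eighth notes.
In eighth notes: whole rest = 8; quarter rest = 2; whole = 8; eighth rest = 1.
Sum: 8 + 2 + 8 + 1 = 19.
19 ÷ 2 = 9.5 beats.

9.5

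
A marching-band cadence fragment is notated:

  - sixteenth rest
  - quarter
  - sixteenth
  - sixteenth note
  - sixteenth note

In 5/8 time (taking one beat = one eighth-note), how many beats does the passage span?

4

One eighth-note beat = 2 sixteenth notes.
Express everything in sixteenth notes: sixteenth rest = 1; quarter = 4; sixteenth = 1; sixteenth note = 1; sixteenth note = 1.
Adding: 1 + 4 + 1 + 1 + 1 = 8.
8 ÷ 2 = 4 beats.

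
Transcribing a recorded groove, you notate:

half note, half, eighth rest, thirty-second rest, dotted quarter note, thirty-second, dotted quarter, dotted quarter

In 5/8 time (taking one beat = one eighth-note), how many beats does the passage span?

One eighth-note beat = 4 thirty-second notes.
Working in thirty-second notes: half note = 16; half = 16; eighth rest = 4; thirty-second rest = 1; dotted quarter note = 12; thirty-second = 1; dotted quarter = 12; dotted quarter = 12.
Adding: 16 + 16 + 4 + 1 + 12 + 1 + 12 + 12 = 74.
74 ÷ 4 = 18.5 beats.

18.5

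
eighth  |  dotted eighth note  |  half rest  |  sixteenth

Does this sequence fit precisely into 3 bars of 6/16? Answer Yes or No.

One bar of 6/16 = 6 sixteenth notes, so 3 bars = 18.
Express everything in sixteenth notes: eighth = 2; dotted eighth note = 3; half rest = 8; sixteenth = 1.
Adding: 2 + 3 + 8 + 1 = 14.
14 falls short of 18, so the answer is No.

No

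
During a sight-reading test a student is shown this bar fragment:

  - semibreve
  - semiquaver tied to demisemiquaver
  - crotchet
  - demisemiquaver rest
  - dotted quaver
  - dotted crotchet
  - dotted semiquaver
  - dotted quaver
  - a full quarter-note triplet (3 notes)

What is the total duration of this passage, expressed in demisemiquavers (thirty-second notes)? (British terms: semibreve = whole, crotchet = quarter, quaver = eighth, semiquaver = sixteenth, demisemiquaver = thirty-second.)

In thirty-second notes: semibreve = 32; semiquaver tied to demisemiquaver (semiquaver + demisemiquaver) = 3; crotchet = 8; demisemiquaver rest = 1; dotted quaver = 6; dotted crotchet = 12; dotted semiquaver = 3; dotted quaver = 6; a full quarter-note triplet (3 notes) (three triplet quarters span one half) = 16.
Altogether 32 + 3 + 8 + 1 + 6 + 12 + 3 + 6 + 16 = 87 thirty-second notes.

87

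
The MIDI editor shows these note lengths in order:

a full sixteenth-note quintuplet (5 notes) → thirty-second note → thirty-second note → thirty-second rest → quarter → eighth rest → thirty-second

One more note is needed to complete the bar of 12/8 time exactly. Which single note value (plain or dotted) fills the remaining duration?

The bar of 12/8 = 48 thirty-second notes.
Convert each value to thirty-second notes: a full sixteenth-note quintuplet (5 notes) (five quintuplet sixteenths span one quarter) = 8; thirty-second note = 1; thirty-second note = 1; thirty-second rest = 1; quarter = 8; eighth rest = 4; thirty-second = 1.
Adding: 8 + 1 + 1 + 1 + 8 + 4 + 1 = 24.
Remaining: 48 − 24 = 24 thirty-second notes, which is a dotted half note.

dotted half note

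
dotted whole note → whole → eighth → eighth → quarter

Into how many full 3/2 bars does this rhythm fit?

One bar of 3/2 = 12 eighth notes.
Convert each value to eighth notes: dotted whole note = 12; whole = 8; eighth = 1; eighth = 1; quarter = 2.
Adding: 12 + 8 + 1 + 1 + 2 = 24.
24 ÷ 12 = 2 complete bars with 0 left over.

2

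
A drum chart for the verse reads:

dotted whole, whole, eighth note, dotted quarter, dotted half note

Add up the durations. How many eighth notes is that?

Each duration in eighth notes: dotted whole = 12; whole = 8; eighth note = 1; dotted quarter = 3; dotted half note = 6.
Adding: 12 + 8 + 1 + 3 + 6 = 30 eighth notes.

30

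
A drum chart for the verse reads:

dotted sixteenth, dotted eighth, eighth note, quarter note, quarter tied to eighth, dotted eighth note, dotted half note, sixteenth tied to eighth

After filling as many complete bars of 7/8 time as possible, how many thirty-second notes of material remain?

13

One bar of 7/8 = 28 thirty-second notes.
Convert each value to thirty-second notes: dotted sixteenth = 3; dotted eighth = 6; eighth note = 4; quarter note = 8; quarter tied to eighth (quarter + eighth) = 12; dotted eighth note = 6; dotted half note = 24; sixteenth tied to eighth (sixteenth + eighth) = 6.
Total: 3 + 6 + 4 + 8 + 12 + 6 + 24 + 6 = 69.
69 ÷ 28 = 2 complete bars with 13 thirty-second notes remaining.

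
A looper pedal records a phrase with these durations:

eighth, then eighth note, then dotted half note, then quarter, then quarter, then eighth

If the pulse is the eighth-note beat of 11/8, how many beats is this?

One eighth-note beat = 2 sixteenth notes.
In sixteenth notes: eighth = 2; eighth note = 2; dotted half note = 12; quarter = 4; quarter = 4; eighth = 2.
Adding: 2 + 2 + 12 + 4 + 4 + 2 = 26.
26 ÷ 2 = 13 beats.

13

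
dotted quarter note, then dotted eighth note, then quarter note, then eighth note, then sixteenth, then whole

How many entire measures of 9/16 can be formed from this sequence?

One bar of 9/16 = 9 sixteenth notes.
Working in sixteenth notes: dotted quarter note = 6; dotted eighth note = 3; quarter note = 4; eighth note = 2; sixteenth = 1; whole = 16.
Altogether 6 + 3 + 4 + 2 + 1 + 16 = 32.
32 ÷ 9 = 3 complete bars with 5 left over.

3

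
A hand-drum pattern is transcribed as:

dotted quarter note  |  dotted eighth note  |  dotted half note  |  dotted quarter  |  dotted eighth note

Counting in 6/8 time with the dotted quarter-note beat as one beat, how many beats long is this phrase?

One dotted quarter-note beat = 6 sixteenth notes.
Working in sixteenth notes: dotted quarter note = 6; dotted eighth note = 3; dotted half note = 12; dotted quarter = 6; dotted eighth note = 3.
Altogether 6 + 3 + 12 + 6 + 3 = 30.
30 ÷ 6 = 5 beats.

5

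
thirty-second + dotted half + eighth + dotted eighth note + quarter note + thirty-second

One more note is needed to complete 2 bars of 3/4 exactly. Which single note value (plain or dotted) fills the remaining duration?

2 bars of 3/4 = 48 thirty-second notes.
Working in thirty-second notes: thirty-second = 1; dotted half = 24; eighth = 4; dotted eighth note = 6; quarter note = 8; thirty-second = 1.
Sum: 1 + 24 + 4 + 6 + 8 + 1 = 44.
Remaining: 48 − 44 = 4 thirty-second notes, which is a eighth note.

eighth note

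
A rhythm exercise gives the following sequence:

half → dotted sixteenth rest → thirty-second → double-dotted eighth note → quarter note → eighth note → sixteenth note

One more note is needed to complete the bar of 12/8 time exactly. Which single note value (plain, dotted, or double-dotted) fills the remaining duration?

The bar of 12/8 = 48 thirty-second notes.
In thirty-second notes: half = 16; dotted sixteenth rest = 3; thirty-second = 1; double-dotted eighth note = 7; quarter note = 8; eighth note = 4; sixteenth note = 2.
Sum: 16 + 3 + 1 + 7 + 8 + 4 + 2 = 41.
Remaining: 48 − 41 = 7 thirty-second notes, which is a double-dotted eighth note.

double-dotted eighth note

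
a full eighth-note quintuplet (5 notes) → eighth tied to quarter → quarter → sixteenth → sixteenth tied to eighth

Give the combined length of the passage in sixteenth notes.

22

In sixteenth notes: a full eighth-note quintuplet (5 notes) (five quintuplet eighths span one half) = 8; eighth tied to quarter (eighth + quarter) = 6; quarter = 4; sixteenth = 1; sixteenth tied to eighth (sixteenth + eighth) = 3.
Sum: 8 + 6 + 4 + 1 + 3 = 22 sixteenth notes.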